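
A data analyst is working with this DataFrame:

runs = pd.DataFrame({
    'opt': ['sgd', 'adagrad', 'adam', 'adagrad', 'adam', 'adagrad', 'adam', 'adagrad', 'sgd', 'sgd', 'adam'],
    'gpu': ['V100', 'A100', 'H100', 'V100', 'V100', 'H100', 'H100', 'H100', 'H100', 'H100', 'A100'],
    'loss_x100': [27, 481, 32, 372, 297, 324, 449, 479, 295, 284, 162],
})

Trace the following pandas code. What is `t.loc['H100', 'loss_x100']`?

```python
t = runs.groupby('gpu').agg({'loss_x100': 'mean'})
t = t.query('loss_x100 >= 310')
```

310.5

group by gpu, mean of loss_x100:
      loss_x100
gpu            
A100      321.5
H100      310.5
V100      232.0
filter rows where loss_x100 >= 310:
      loss_x100
gpu            
A100      321.5
H100      310.5
value at row 'H100', column 'loss_x100' → 310.5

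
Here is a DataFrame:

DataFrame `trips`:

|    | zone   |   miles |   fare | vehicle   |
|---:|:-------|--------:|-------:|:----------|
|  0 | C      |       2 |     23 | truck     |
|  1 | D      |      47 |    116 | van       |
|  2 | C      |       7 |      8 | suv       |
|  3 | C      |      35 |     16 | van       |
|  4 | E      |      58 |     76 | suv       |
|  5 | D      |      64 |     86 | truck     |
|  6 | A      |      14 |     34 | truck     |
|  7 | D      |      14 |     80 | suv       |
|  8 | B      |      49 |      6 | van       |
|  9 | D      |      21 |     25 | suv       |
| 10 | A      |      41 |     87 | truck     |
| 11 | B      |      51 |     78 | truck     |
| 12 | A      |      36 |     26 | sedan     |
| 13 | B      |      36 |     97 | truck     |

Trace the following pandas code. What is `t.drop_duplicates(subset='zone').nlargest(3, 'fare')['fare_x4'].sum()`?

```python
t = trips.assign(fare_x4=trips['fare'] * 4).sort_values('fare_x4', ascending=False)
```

add column fare_x4 = trips['fare'] * 4:
   zone  miles  fare vehicle  fare_x4
0     C      2    23   truck       92
1     D     47   116     van      464
2     C      7     8     suv       32
3     C     35    16     van       64
4     E     58    76     suv      304
5     D     64    86   truck      344
6     A     14    34   truck      136
7     D     14    80     suv      320
8     B     49     6     van       24
9     D     21    25     suv      100
10    A     41    87   truck      348
11    B     51    78   truck      312
12    A     36    26   sedan      104
13    B     36    97   truck      388
sort by fare_x4 descending:
   zone  miles  fare vehicle  fare_x4
1     D     47   116     van      464
13    B     36    97   truck      388
10    A     41    87   truck      348
5     D     64    86   truck      344
7     D     14    80     suv      320
11    B     51    78   truck      312
4     E     58    76     suv      304
6     A     14    34   truck      136
12    A     36    26   sedan      104
9     D     21    25     suv      100
0     C      2    23   truck       92
3     C     35    16     van       64
2     C      7     8     suv       32
8     B     49     6     van       24
drop duplicate zone (keep=first):
   zone  miles  fare vehicle  fare_x4
1     D     47   116     van      464
13    B     36    97   truck      388
10    A     41    87   truck      348
4     E     58    76     suv      304
0     C      2    23   truck       92
take 3 rows with largest fare:
   zone  miles  fare vehicle  fare_x4
1     D     47   116     van      464
13    B     36    97   truck      388
10    A     41    87   truck      348

1200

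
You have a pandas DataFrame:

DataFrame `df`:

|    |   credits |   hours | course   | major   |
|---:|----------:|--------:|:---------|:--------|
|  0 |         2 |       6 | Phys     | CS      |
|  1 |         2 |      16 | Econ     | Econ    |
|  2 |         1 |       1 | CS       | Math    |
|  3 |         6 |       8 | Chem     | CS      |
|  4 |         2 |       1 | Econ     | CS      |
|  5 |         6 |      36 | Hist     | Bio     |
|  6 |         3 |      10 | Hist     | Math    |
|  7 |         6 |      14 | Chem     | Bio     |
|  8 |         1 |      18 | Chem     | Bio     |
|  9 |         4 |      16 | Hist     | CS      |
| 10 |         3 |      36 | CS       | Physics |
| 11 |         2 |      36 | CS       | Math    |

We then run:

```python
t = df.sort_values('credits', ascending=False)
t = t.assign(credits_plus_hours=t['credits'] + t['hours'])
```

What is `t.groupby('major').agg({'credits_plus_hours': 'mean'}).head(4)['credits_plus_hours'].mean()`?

sort by credits descending:
    credits  hours course    major
3         6      8   Chem       CS
5         6     36   Hist      Bio
7         6     14   Chem      Bio
9         4     16   Hist       CS
6         3     10   Hist     Math
10        3     36     CS  Physics
0         2      6   Phys       CS
1         2     16   Econ     Econ
4         2      1   Econ       CS
11        2     36     CS     Math
2         1      1     CS     Math
8         1     18   Chem      Bio
add column credits_plus_hours = t['credits'] + t['hours']:
    credits  hours course    major  credits_plus_hours
3         6      8   Chem       CS                  14
5         6     36   Hist      Bio                  42
7         6     14   Chem      Bio                  20
9         4     16   Hist       CS                  20
6         3     10   Hist     Math                  13
10        3     36     CS  Physics                  39
0         2      6   Phys       CS                   8
1         2     16   Econ     Econ                  18
4         2      1   Econ       CS                   3
11        2     36     CS     Math                  38
2         1      1     CS     Math                   2
8         1     18   Chem      Bio                  19
group by major, mean of credits_plus_hours:
         credits_plus_hours
major                      
Bio               27.000000
CS                11.250000
Econ              18.000000
Math              17.666667
Physics           39.000000
take first 4 rows:
       credits_plus_hours
major                    
Bio             27.000000
CS              11.250000
Econ            18.000000
Math            17.666667
Finally, mean of column 'credits_plus_hours' = 18.4791666667.

18.4791666667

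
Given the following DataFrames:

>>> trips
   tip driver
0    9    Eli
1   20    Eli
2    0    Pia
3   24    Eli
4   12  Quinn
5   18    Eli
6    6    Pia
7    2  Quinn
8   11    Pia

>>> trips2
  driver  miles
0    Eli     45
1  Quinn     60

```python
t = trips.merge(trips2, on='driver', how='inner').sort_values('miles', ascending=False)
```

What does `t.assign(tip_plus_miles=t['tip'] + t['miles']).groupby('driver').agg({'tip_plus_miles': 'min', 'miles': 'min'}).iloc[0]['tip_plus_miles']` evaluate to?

merge on 'driver' (how='inner') → 6 rows:
   tip driver  miles
0    9    Eli     45
1   20    Eli     45
2   24    Eli     45
3   12  Quinn     60
4   18    Eli     45
5    2  Quinn     60
sort by miles descending:
   tip driver  miles
3   12  Quinn     60
5    2  Quinn     60
0    9    Eli     45
1   20    Eli     45
2   24    Eli     45
4   18    Eli     45
add column tip_plus_miles = t['tip'] + t['miles']:
   tip driver  miles  tip_plus_miles
3   12  Quinn     60              72
5    2  Quinn     60              62
0    9    Eli     45              54
1   20    Eli     45              65
2   24    Eli     45              69
4   18    Eli     45              63
group by driver: min(tip_plus_miles), min(miles):
        tip_plus_miles  miles
driver                       
Eli                 54     45
Quinn               62     60
The value at position 0, column 'tip_plus_miles' is 54.

54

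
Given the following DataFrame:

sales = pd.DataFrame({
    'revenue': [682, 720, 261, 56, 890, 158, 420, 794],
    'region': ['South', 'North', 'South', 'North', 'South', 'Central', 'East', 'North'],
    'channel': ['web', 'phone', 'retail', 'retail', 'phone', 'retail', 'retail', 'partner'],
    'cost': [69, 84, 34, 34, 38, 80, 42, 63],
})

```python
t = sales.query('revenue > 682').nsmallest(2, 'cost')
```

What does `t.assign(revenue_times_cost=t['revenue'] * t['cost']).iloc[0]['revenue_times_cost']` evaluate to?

filter rows where revenue > 682:
   revenue region  channel  cost
1      720  North    phone    84
4      890  South    phone    38
7      794  North  partner    63
take 2 rows with smallest cost:
   revenue region  channel  cost
4      890  South    phone    38
7      794  North  partner    63
add column revenue_times_cost = t['revenue'] * t['cost']:
   revenue region  channel  cost  revenue_times_cost
4      890  South    phone    38               33820
7      794  North  partner    63               50022

33820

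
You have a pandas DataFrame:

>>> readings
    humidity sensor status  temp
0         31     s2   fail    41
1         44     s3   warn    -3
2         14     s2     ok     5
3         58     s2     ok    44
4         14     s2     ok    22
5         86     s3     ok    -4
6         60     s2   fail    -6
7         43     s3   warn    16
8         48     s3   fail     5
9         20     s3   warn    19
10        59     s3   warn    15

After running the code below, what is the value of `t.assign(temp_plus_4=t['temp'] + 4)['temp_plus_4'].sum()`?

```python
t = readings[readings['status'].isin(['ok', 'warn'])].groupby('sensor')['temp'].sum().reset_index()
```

122

filter rows where status in ['ok', 'warn']:
    humidity sensor status  temp
1         44     s3   warn    -3
2         14     s2     ok     5
3         58     s2     ok    44
4         14     s2     ok    22
5         86     s3     ok    -4
7         43     s3   warn    16
9         20     s3   warn    19
10        59     s3   warn    15
group by sensor, sum of temp:
sensor
s2    71
s3    43
Name: temp, dtype: int64
reset_index():
  sensor  temp
0     s2    71
1     s3    43
add column temp_plus_4 = t['temp'] + 4:
  sensor  temp  temp_plus_4
0     s2    71           75
1     s3    43           47
Reading off the sum of column 'temp_plus_4', we get 122.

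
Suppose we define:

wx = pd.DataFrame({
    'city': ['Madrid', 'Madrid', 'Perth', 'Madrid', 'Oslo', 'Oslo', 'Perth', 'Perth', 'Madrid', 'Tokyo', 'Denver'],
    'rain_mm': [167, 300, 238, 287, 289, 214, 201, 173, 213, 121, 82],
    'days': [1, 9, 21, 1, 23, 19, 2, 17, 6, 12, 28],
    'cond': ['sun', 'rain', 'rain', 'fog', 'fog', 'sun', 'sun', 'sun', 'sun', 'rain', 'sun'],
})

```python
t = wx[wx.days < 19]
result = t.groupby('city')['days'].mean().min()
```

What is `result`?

filter rows where days < 19:
     city  rain_mm  days  cond
0  Madrid      167     1   sun
1  Madrid      300     9  rain
3  Madrid      287     1   fog
6   Perth      201     2   sun
7   Perth      173    17   sun
8  Madrid      213     6   sun
9   Tokyo      121    12  rain
group by city, mean of days:
city
Madrid     4.25
Perth      9.50
Tokyo     12.00
Name: days, dtype: float64
Then the min of the resulting series: 4.25

4.25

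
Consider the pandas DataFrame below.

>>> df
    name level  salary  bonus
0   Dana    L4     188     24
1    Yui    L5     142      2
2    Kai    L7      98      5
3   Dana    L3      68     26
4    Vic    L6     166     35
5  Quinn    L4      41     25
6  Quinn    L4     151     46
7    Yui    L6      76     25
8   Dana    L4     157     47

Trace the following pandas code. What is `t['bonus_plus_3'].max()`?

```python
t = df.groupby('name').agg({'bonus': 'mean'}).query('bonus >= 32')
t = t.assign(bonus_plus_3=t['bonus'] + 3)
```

38.5

group by name, mean of bonus:
           bonus
name            
Dana   32.333333
Kai     5.000000
Quinn  35.500000
Vic    35.000000
Yui    13.500000
filter rows where bonus >= 32:
           bonus
name            
Dana   32.333333
Quinn  35.500000
Vic    35.000000
add column bonus_plus_3 = t['bonus'] + 3:
           bonus  bonus_plus_3
name                          
Dana   32.333333     35.333333
Quinn  35.500000     38.500000
Vic    35.000000     38.000000
The max of column 'bonus_plus_3' is 38.5.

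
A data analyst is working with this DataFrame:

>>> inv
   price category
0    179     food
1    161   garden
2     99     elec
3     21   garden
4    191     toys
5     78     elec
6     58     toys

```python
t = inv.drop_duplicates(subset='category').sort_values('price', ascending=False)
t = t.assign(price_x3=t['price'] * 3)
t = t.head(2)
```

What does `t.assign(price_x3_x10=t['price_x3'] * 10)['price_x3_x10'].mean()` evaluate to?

5550.0

drop duplicate category (keep=first):
   price category
0    179     food
1    161   garden
2     99     elec
4    191     toys
sort by price descending:
   price category
4    191     toys
0    179     food
1    161   garden
2     99     elec
add column price_x3 = t['price'] * 3:
   price category  price_x3
4    191     toys       573
0    179     food       537
1    161   garden       483
2     99     elec       297
take first 2 rows:
   price category  price_x3
4    191     toys       573
0    179     food       537
add column price_x3_x10 = t['price_x3'] * 10:
   price category  price_x3  price_x3_x10
4    191     toys       573          5730
0    179     food       537          5370
mean of column 'price_x3_x10' → 5550.0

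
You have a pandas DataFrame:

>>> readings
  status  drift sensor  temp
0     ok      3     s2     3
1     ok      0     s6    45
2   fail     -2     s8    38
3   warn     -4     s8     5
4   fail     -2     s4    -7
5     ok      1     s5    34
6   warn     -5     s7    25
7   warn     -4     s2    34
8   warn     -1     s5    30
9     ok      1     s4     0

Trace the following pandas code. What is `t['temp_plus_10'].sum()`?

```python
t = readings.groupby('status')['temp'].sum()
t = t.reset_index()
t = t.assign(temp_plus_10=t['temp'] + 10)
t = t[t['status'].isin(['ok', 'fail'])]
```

133

group by status, sum of temp:
status
fail    31
ok      82
warn    94
Name: temp, dtype: int64
reset_index():
  status  temp
0   fail    31
1     ok    82
2   warn    94
add column temp_plus_10 = t['temp'] + 10:
  status  temp  temp_plus_10
0   fail    31            41
1     ok    82            92
2   warn    94           104
filter rows where status in ['ok', 'fail']:
  status  temp  temp_plus_10
0   fail    31            41
1     ok    82            92
sum of column 'temp_plus_10' → 133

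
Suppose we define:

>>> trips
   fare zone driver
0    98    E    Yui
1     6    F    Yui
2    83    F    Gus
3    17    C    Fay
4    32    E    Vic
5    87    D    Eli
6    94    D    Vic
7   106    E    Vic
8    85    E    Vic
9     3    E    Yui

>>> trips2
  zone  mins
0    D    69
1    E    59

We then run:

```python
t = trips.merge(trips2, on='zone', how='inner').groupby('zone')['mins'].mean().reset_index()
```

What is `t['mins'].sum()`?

128.0

merge on 'zone' (how='inner') → 7 rows:
   fare zone driver  mins
0    98    E    Yui    59
1    32    E    Vic    59
2    87    D    Eli    69
3    94    D    Vic    69
4   106    E    Vic    59
5    85    E    Vic    59
6     3    E    Yui    59
group by zone, mean of mins:
zone
D    69.0
E    59.0
Name: mins, dtype: float64
reset_index():
  zone  mins
0    D  69.0
1    E  59.0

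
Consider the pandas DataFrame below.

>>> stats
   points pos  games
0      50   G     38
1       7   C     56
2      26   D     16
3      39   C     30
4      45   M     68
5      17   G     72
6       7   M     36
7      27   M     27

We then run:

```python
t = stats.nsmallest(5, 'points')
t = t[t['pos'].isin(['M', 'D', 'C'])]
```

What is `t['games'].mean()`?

33.75

take 5 rows with smallest points:
   points pos  games
1       7   C     56
6       7   M     36
5      17   G     72
2      26   D     16
7      27   M     27
filter rows where pos in ['M', 'D', 'C']:
   points pos  games
1       7   C     56
6       7   M     36
2      26   D     16
7      27   M     27
Hence 33.75.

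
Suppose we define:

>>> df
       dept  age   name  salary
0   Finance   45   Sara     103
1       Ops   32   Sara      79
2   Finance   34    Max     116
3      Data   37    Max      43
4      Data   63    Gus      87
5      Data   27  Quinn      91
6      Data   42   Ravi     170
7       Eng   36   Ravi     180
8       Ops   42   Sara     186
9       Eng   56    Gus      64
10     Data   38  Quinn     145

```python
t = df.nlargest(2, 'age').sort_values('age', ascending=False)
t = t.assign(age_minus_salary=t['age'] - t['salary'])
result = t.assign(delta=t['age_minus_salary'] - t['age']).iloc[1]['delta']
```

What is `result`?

take 2 rows with largest age:
   dept  age name  salary
4  Data   63  Gus      87
9   Eng   56  Gus      64
sort by age descending:
   dept  age name  salary
4  Data   63  Gus      87
9   Eng   56  Gus      64
add column age_minus_salary = t['age'] - t['salary']:
   dept  age name  salary  age_minus_salary
4  Data   63  Gus      87               -24
9   Eng   56  Gus      64                -8
add column delta = t['age_minus_salary'] - t['age']:
   dept  age name  salary  age_minus_salary  delta
4  Data   63  Gus      87               -24    -87
9   Eng   56  Gus      64                -8    -64

-64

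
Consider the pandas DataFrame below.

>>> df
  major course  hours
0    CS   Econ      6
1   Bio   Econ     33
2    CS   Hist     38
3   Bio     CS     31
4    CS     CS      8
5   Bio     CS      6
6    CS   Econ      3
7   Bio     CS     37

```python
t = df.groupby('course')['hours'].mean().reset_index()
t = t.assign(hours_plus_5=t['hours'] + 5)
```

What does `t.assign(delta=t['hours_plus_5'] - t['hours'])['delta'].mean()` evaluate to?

group by course, mean of hours:
course
CS      20.5
Econ    14.0
Hist    38.0
Name: hours, dtype: float64
reset_index():
  course  hours
0     CS   20.5
1   Econ   14.0
2   Hist   38.0
add column hours_plus_5 = t['hours'] + 5:
  course  hours  hours_plus_5
0     CS   20.5          25.5
1   Econ   14.0          19.0
2   Hist   38.0          43.0
add column delta = t['hours_plus_5'] - t['hours']:
  course  hours  hours_plus_5  delta
0     CS   20.5          25.5    5.0
1   Econ   14.0          19.0    5.0
2   Hist   38.0          43.0    5.0
The mean of column 'delta' is 5.0.

5.0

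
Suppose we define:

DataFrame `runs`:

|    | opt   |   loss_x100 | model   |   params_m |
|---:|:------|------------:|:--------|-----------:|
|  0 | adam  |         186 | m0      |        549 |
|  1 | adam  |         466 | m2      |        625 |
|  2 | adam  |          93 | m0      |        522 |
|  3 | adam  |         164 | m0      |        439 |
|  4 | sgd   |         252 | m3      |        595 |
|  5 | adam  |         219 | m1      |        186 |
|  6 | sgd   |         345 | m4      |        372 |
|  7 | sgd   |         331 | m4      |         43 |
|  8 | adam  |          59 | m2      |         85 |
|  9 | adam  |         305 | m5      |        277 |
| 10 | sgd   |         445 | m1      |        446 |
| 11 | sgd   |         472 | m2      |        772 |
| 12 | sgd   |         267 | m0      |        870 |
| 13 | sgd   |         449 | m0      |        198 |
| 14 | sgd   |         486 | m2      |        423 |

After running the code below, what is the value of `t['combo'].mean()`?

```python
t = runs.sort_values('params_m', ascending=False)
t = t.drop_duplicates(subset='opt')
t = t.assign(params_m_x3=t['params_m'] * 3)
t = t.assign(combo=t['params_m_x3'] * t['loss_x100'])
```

785310.0

sort by params_m descending:
     opt  loss_x100 model  params_m
12   sgd        267    m0       870
11   sgd        472    m2       772
1   adam        466    m2       625
4    sgd        252    m3       595
0   adam        186    m0       549
2   adam         93    m0       522
10   sgd        445    m1       446
3   adam        164    m0       439
14   sgd        486    m2       423
6    sgd        345    m4       372
9   adam        305    m5       277
13   sgd        449    m0       198
5   adam        219    m1       186
8   adam         59    m2        85
7    sgd        331    m4        43
drop duplicate opt (keep=first):
     opt  loss_x100 model  params_m
12   sgd        267    m0       870
1   adam        466    m2       625
add column params_m_x3 = t['params_m'] * 3:
     opt  loss_x100 model  params_m  params_m_x3
12   sgd        267    m0       870         2610
1   adam        466    m2       625         1875
add column combo = t['params_m_x3'] * t['loss_x100']:
     opt  loss_x100 model  params_m  params_m_x3   combo
12   sgd        267    m0       870         2610  696870
1   adam        466    m2       625         1875  873750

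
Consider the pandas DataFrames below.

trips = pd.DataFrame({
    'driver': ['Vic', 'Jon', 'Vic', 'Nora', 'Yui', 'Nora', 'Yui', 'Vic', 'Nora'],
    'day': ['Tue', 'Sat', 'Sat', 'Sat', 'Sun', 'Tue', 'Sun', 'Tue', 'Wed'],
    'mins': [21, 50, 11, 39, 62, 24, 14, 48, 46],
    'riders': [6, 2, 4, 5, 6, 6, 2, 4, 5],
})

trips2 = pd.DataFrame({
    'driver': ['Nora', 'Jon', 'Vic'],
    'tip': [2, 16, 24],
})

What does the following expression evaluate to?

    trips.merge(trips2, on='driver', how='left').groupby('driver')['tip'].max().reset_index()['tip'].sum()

42.0

merge on 'driver' (how='left') → 9 rows:
  driver  day  mins  riders   tip
0    Vic  Tue    21       6  24.0
1    Jon  Sat    50       2  16.0
2    Vic  Sat    11       4  24.0
3   Nora  Sat    39       5   2.0
4    Yui  Sun    62       6   NaN
5   Nora  Tue    24       6   2.0
6    Yui  Sun    14       2   NaN
7    Vic  Tue    48       4  24.0
8   Nora  Wed    46       5   2.0
group by driver, max of tip:
driver
Jon     16.0
Nora     2.0
Vic     24.0
Yui      NaN
Name: tip, dtype: float64
reset_index():
  driver   tip
0    Jon  16.0
1   Nora   2.0
2    Vic  24.0
3    Yui   NaN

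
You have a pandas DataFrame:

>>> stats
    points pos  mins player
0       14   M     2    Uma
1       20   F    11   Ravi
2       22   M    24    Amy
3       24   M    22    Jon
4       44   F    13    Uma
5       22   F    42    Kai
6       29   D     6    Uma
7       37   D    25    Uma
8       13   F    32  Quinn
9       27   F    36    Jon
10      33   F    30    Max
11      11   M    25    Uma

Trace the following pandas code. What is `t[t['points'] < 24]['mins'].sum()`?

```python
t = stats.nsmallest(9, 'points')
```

136

take 9 rows with smallest points:
    points pos  mins player
11      11   M    25    Uma
8       13   F    32  Quinn
0       14   M     2    Uma
1       20   F    11   Ravi
2       22   M    24    Amy
5       22   F    42    Kai
3       24   M    22    Jon
9       27   F    36    Jon
6       29   D     6    Uma
filter rows where points < 24:
    points pos  mins player
11      11   M    25    Uma
8       13   F    32  Quinn
0       14   M     2    Uma
1       20   F    11   Ravi
2       22   M    24    Amy
5       22   F    42    Kai
sum of column 'mins' → 136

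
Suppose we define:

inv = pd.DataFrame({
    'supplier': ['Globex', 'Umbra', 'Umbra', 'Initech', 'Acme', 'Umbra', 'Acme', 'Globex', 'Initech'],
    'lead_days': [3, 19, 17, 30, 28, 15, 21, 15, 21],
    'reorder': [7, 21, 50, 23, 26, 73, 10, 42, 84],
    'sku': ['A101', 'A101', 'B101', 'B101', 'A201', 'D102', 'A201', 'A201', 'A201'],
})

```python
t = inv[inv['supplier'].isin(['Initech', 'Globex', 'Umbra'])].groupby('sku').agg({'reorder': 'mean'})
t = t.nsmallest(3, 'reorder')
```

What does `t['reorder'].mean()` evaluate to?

37.8333333333

filter rows where supplier in ['Initech', 'Globex', 'Umbra']:
  supplier  lead_days  reorder   sku
0   Globex          3        7  A101
1    Umbra         19       21  A101
2    Umbra         17       50  B101
3  Initech         30       23  B101
5    Umbra         15       73  D102
7   Globex         15       42  A201
8  Initech         21       84  A201
group by sku, mean of reorder:
      reorder
sku          
A101     14.0
A201     63.0
B101     36.5
D102     73.0
take 3 rows with smallest reorder:
      reorder
sku          
A101     14.0
B101     36.5
A201     63.0
The mean of column 'reorder' is 37.8333333333.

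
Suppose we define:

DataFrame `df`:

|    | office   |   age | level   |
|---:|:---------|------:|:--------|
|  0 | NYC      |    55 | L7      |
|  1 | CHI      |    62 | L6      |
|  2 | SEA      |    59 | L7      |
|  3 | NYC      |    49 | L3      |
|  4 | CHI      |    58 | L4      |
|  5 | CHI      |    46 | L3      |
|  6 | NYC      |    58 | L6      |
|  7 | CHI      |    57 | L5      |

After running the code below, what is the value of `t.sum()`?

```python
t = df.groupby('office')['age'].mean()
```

group by office, mean of age:
office
CHI    55.75
NYC    54.00
SEA    59.00
Name: age, dtype: float64
Then the sum of the resulting series: 168.75

168.75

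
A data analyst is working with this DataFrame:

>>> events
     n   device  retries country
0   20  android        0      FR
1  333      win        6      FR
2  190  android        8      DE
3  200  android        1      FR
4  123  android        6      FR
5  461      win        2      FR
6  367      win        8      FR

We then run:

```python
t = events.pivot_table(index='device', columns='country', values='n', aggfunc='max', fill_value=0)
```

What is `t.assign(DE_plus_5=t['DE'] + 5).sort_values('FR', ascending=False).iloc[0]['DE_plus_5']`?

pivot: rows=device, cols=country, max(n):
country   DE   FR
device           
android  190  200
win        0  461
add column DE_plus_5 = t['DE'] + 5:
country   DE   FR  DE_plus_5
device                      
android  190  200        195
win        0  461          5
sort by FR descending:
country   DE   FR  DE_plus_5
device                      
win        0  461          5
android  190  200        195
value at position 0, column 'DE_plus_5' → 5

5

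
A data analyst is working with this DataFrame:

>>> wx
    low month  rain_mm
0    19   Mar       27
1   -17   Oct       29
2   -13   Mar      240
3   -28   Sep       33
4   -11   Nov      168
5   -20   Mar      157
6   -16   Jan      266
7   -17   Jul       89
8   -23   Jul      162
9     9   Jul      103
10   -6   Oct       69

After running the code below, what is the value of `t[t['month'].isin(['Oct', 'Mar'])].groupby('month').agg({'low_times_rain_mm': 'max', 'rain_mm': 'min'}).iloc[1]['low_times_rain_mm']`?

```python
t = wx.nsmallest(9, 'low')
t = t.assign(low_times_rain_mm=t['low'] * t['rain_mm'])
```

take 9 rows with smallest low:
    low month  rain_mm
3   -28   Sep       33
8   -23   Jul      162
5   -20   Mar      157
1   -17   Oct       29
7   -17   Jul       89
6   -16   Jan      266
2   -13   Mar      240
4   -11   Nov      168
10   -6   Oct       69
add column low_times_rain_mm = t['low'] * t['rain_mm']:
    low month  rain_mm  low_times_rain_mm
3   -28   Sep       33               -924
8   -23   Jul      162              -3726
5   -20   Mar      157              -3140
1   -17   Oct       29               -493
7   -17   Jul       89              -1513
6   -16   Jan      266              -4256
2   -13   Mar      240              -3120
4   -11   Nov      168              -1848
10   -6   Oct       69               -414
filter rows where month in ['Oct', 'Mar']:
    low month  rain_mm  low_times_rain_mm
5   -20   Mar      157              -3140
1   -17   Oct       29               -493
2   -13   Mar      240              -3120
10   -6   Oct       69               -414
group by month: max(low_times_rain_mm), min(rain_mm):
       low_times_rain_mm  rain_mm
month                            
Mar                -3120      157
Oct                 -414       29
Reading off the value at position 1, column 'low_times_rain_mm', we get -414.

-414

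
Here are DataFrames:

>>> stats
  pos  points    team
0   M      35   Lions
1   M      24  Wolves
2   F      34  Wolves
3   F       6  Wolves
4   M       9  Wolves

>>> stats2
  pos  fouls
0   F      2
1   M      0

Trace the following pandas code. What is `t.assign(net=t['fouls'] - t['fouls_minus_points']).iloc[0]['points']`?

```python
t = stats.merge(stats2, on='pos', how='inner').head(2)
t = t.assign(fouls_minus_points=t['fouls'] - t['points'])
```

35

merge on 'pos' (how='inner') → 5 rows:
  pos  points    team  fouls
0   M      35   Lions      0
1   M      24  Wolves      0
2   F      34  Wolves      2
3   F       6  Wolves      2
4   M       9  Wolves      0
take first 2 rows:
  pos  points    team  fouls
0   M      35   Lions      0
1   M      24  Wolves      0
add column fouls_minus_points = t['fouls'] - t['points']:
  pos  points    team  fouls  fouls_minus_points
0   M      35   Lions      0                 -35
1   M      24  Wolves      0                 -24
add column net = t['fouls'] - t['fouls_minus_points']:
  pos  points    team  fouls  fouls_minus_points  net
0   M      35   Lions      0                 -35   35
1   M      24  Wolves      0                 -24   24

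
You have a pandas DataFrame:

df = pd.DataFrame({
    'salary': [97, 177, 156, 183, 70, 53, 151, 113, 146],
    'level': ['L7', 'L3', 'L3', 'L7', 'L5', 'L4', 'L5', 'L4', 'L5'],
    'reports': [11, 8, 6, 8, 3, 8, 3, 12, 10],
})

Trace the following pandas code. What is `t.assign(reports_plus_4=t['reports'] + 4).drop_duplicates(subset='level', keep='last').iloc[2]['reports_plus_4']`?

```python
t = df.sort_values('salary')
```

sort by salary:
   salary level  reports
5      53    L4        8
4      70    L5        3
0      97    L7       11
7     113    L4       12
8     146    L5       10
6     151    L5        3
2     156    L3        6
1     177    L3        8
3     183    L7        8
add column reports_plus_4 = t['reports'] + 4:
   salary level  reports  reports_plus_4
5      53    L4        8              12
4      70    L5        3               7
0      97    L7       11              15
7     113    L4       12              16
8     146    L5       10              14
6     151    L5        3               7
2     156    L3        6              10
1     177    L3        8              12
3     183    L7        8              12
drop duplicate level (keep=last):
   salary level  reports  reports_plus_4
7     113    L4       12              16
6     151    L5        3               7
1     177    L3        8              12
3     183    L7        8              12
value at position 2, column 'reports_plus_4' → 12

12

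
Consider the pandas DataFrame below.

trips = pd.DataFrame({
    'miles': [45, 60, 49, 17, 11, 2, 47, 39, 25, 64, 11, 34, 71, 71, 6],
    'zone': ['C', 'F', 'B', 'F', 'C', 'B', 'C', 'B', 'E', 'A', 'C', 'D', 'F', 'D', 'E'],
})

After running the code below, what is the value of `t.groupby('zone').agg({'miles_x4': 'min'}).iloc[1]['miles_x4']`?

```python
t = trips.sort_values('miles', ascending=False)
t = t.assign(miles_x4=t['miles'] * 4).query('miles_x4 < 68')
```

sort by miles descending:
    miles zone
12     71    F
13     71    D
9      64    A
1      60    F
2      49    B
6      47    C
0      45    C
7      39    B
11     34    D
8      25    E
3      17    F
4      11    C
10     11    C
14      6    E
5       2    B
add column miles_x4 = t['miles'] * 4:
    miles zone  miles_x4
12     71    F       284
13     71    D       284
9      64    A       256
1      60    F       240
2      49    B       196
6      47    C       188
0      45    C       180
7      39    B       156
11     34    D       136
8      25    E       100
3      17    F        68
4      11    C        44
10     11    C        44
14      6    E        24
5       2    B         8
filter rows where miles_x4 < 68:
    miles zone  miles_x4
4      11    C        44
10     11    C        44
14      6    E        24
5       2    B         8
group by zone, min of miles_x4:
      miles_x4
zone          
B            8
C           44
E           24

44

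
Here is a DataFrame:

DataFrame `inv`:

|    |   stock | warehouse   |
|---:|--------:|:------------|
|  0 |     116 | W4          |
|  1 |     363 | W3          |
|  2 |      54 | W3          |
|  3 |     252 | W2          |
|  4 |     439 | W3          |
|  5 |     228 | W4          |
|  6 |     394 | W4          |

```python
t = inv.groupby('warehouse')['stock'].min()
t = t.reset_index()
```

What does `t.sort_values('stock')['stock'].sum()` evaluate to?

group by warehouse, min of stock:
warehouse
W2    252
W3     54
W4    116
Name: stock, dtype: int64
reset_index():
  warehouse  stock
0        W2    252
1        W3     54
2        W4    116
sort by stock:
  warehouse  stock
1        W3     54
2        W4    116
0        W2    252
Reading off the sum of column 'stock', we get 422.

422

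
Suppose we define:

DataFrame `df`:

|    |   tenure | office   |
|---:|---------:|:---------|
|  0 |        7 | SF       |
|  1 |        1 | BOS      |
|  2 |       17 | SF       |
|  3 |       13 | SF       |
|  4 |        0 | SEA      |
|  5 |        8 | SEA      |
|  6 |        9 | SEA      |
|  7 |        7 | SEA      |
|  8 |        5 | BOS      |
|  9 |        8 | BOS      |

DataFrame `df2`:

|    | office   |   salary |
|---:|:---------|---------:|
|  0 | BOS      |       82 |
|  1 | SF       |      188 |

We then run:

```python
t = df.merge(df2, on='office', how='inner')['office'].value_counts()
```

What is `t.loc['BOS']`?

merge on 'office' (how='inner') → 6 rows:
   tenure office  salary
0       7     SF     188
1       1    BOS      82
2      17     SF     188
3      13     SF     188
4       5    BOS      82
5       8    BOS      82
value_counts of office:
office
SF     3
BOS    3
Name: count, dtype: int64

3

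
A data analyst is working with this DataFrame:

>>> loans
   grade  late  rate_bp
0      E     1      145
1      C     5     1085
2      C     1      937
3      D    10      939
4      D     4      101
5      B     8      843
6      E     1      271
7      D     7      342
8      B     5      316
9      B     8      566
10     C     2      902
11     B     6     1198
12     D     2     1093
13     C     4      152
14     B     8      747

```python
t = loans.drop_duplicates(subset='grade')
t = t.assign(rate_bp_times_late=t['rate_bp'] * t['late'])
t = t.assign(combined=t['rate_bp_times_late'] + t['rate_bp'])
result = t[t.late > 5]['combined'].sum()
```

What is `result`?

17916

drop duplicate grade (keep=first):
  grade  late  rate_bp
0     E     1      145
1     C     5     1085
3     D    10      939
5     B     8      843
add column rate_bp_times_late = t['rate_bp'] * t['late']:
  grade  late  rate_bp  rate_bp_times_late
0     E     1      145                 145
1     C     5     1085                5425
3     D    10      939                9390
5     B     8      843                6744
add column combined = t['rate_bp_times_late'] + t['rate_bp']:
  grade  late  rate_bp  rate_bp_times_late  combined
0     E     1      145                 145       290
1     C     5     1085                5425      6510
3     D    10      939                9390     10329
5     B     8      843                6744      7587
filter rows where late > 5:
  grade  late  rate_bp  rate_bp_times_late  combined
3     D    10      939                9390     10329
5     B     8      843                6744      7587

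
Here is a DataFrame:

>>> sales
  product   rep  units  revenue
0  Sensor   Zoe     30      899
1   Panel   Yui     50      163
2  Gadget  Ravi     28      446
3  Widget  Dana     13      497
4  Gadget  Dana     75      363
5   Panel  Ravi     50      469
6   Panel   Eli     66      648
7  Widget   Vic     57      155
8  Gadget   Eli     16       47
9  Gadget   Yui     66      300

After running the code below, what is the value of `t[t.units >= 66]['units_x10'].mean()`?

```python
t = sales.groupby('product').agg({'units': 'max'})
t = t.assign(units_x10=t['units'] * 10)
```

705.0

group by product, max of units:
         units
product       
Gadget      75
Panel       66
Sensor      30
Widget      57
add column units_x10 = t['units'] * 10:
         units  units_x10
product                  
Gadget      75        750
Panel       66        660
Sensor      30        300
Widget      57        570
filter rows where units >= 66:
         units  units_x10
product                  
Gadget      75        750
Panel       66        660
Reading off the mean of column 'units_x10', we get 705.0.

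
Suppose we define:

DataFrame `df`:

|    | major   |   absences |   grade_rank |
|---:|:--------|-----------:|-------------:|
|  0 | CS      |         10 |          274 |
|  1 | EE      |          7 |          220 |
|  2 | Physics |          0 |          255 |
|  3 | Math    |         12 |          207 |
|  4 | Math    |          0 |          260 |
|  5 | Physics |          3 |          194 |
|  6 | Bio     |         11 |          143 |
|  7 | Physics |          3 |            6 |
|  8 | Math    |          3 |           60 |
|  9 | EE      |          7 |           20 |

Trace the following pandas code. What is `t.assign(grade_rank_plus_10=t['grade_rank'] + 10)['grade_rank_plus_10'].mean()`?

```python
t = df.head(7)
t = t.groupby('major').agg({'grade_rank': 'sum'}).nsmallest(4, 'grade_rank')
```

281.5

take first 7 rows:
     major  absences  grade_rank
0       CS        10         274
1       EE         7         220
2  Physics         0         255
3     Math        12         207
4     Math         0         260
5  Physics         3         194
6      Bio        11         143
group by major, sum of grade_rank:
         grade_rank
major              
Bio             143
CS              274
EE              220
Math            467
Physics         449
take 4 rows with smallest grade_rank:
         grade_rank
major              
Bio             143
EE              220
CS              274
Physics         449
add column grade_rank_plus_10 = t['grade_rank'] + 10:
         grade_rank  grade_rank_plus_10
major                                  
Bio             143                 153
EE              220                 230
CS              274                 284
Physics         449                 459
Reading off the mean of column 'grade_rank_plus_10', we get 281.5.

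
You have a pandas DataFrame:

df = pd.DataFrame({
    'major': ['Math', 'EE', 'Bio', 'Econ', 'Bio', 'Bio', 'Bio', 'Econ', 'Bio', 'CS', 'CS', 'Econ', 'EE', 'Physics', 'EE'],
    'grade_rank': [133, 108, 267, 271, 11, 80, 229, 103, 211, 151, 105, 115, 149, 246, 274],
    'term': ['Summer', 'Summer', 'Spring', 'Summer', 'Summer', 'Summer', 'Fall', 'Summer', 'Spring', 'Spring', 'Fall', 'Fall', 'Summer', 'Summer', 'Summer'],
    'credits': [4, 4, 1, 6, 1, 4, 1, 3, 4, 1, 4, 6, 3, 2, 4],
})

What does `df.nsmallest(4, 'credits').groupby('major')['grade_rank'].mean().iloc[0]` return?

169.0

take 4 rows with smallest credits:
  major  grade_rank    term  credits
2   Bio         267  Spring        1
4   Bio          11  Summer        1
6   Bio         229    Fall        1
9    CS         151  Spring        1
group by major, mean of grade_rank:
major
Bio    169.0
CS     151.0
Name: grade_rank, dtype: float64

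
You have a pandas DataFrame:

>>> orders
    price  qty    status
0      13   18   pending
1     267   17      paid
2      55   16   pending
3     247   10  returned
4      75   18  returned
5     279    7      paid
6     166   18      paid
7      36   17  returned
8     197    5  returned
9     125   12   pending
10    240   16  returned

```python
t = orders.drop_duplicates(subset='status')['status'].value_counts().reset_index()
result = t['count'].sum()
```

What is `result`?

3

drop duplicate status (keep=first):
   price  qty    status
0     13   18   pending
1    267   17      paid
3    247   10  returned
value_counts of status:
status
pending     1
paid        1
returned    1
Name: count, dtype: int64
reset_index():
     status  count
0   pending      1
1      paid      1
2  returned      1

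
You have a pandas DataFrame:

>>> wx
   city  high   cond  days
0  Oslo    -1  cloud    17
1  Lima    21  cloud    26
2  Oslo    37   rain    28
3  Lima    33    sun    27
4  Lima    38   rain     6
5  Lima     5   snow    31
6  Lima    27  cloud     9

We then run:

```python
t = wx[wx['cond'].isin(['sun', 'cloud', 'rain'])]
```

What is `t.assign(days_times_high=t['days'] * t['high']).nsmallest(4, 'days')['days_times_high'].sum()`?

filter rows where cond in ['sun', 'cloud', 'rain']:
   city  high   cond  days
0  Oslo    -1  cloud    17
1  Lima    21  cloud    26
2  Oslo    37   rain    28
3  Lima    33    sun    27
4  Lima    38   rain     6
6  Lima    27  cloud     9
add column days_times_high = t['days'] * t['high']:
   city  high   cond  days  days_times_high
0  Oslo    -1  cloud    17              -17
1  Lima    21  cloud    26              546
2  Oslo    37   rain    28             1036
3  Lima    33    sun    27              891
4  Lima    38   rain     6              228
6  Lima    27  cloud     9              243
take 4 rows with smallest days:
   city  high   cond  days  days_times_high
4  Lima    38   rain     6              228
6  Lima    27  cloud     9              243
0  Oslo    -1  cloud    17              -17
1  Lima    21  cloud    26              546

1000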